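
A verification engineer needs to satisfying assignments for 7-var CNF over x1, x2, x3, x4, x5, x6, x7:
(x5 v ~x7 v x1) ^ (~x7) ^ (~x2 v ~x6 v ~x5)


CNF with 3 clauses over 7 vars (128 assignments).
An assignment satisfies CNF iff every clause has >=1 true literal.
Check each row (bits = x1,x2,x3,x4,x5,x6,x7; clause T/F shown):
  row 0 [0000000]: clauses=TTT -> 1
  row 1 [0000001]: clauses=FFT -> 0
  row 2 [0000010]: clauses=TTT -> 1
  row 3 [0000011]: clauses=FFT -> 0
  row 4 [0000100]: clauses=TTT -> 1
  (every remaining row is evaluated the same way; all 128 results are listed next)
Full result column, 8 rows per line (x1,x2,x3,x4 fixed per line; x5,x6,x7 runs 000..111 left to right):
  rows 0-7 [x1,x2,x3,x4=0000]: 10101010  (ones: 4)
  rows 8-15 [x1,x2,x3,x4=0001]: 10101010  (ones: 4)
  rows 16-23 [x1,x2,x3,x4=0010]: 10101010  (ones: 4)
  rows 24-31 [x1,x2,x3,x4=0011]: 10101010  (ones: 4)
  rows 32-39 [x1,x2,x3,x4=0100]: 10101000  (ones: 3)
  rows 40-47 [x1,x2,x3,x4=0101]: 10101000  (ones: 3)
  rows 48-55 [x1,x2,x3,x4=0110]: 10101000  (ones: 3)
  rows 56-63 [x1,x2,x3,x4=0111]: 10101000  (ones: 3)
  rows 64-71 [x1,x2,x3,x4=1000]: 10101010  (ones: 4)
  rows 72-79 [x1,x2,x3,x4=1001]: 10101010  (ones: 4)
  rows 80-87 [x1,x2,x3,x4=1010]: 10101010  (ones: 4)
  rows 88-95 [x1,x2,x3,x4=1011]: 10101010  (ones: 4)
  rows 96-103 [x1,x2,x3,x4=1100]: 10101000  (ones: 3)
  rows 104-111 [x1,x2,x3,x4=1101]: 10101000  (ones: 3)
  rows 112-119 [x1,x2,x3,x4=1110]: 10101000  (ones: 3)
  rows 120-127 [x1,x2,x3,x4=1111]: 10101000  (ones: 3)
Satisfying assignments = 4+4+4+4+3+3+3+3+4+4+4+4+3+3+3+3 = 56

56


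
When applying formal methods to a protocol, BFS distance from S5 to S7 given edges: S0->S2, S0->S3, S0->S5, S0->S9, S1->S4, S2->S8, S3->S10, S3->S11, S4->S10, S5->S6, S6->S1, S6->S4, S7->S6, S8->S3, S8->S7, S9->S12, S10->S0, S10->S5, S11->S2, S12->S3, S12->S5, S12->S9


BFS layer-by-layer from S5:
  dist 0: {S5}
  dist 1: {S6}
  dist 2: {S1, S4}
  dist 3: {S10}
  dist 4: {S0}
  dist 5: {S2, S3, S9}
  dist 6: {S8, S11, S12}
  dist 7: {S7}
  -> S7 reached at distance 7
Shortest path length = 7

7


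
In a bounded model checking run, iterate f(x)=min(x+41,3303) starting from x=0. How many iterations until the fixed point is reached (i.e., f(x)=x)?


Step 1: x=0, cap=3303, increment=41
Step 2: x grows by 41 each step until capped at 3303; fixed point is x=3303
Step 3: iterations = ceil(3303/41) = 81

81


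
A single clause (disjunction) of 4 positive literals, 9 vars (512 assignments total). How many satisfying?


Step 1: Total=2^9=512
Step 2: Unsat when all 4 false: 2^5=32
Step 3: Sat=512-32=480

480


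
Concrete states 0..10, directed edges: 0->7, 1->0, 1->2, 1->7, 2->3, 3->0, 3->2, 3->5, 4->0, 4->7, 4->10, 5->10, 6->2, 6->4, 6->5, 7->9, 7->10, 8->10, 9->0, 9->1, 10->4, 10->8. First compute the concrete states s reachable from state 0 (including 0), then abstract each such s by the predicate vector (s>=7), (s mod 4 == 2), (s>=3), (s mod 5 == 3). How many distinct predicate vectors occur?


BFS from 0:
Concrete reachable: {0, 1, 2, 3, 4, 5, 7, 8, 9, 10}
Abstract via predicates (s>=7), (s mod 4 == 2), (s>=3), (s mod 5 == 3):
  (0,0,0,0) <- {0, 1}
  (0,0,1,0) <- {4, 5}
  (0,0,1,1) <- {3}
  (0,1,0,0) <- {2}
  (1,0,1,0) <- {7, 9}
  (1,0,1,1) <- {8}
  (1,1,1,0) <- {10}
Distinct abstract states = 7

7


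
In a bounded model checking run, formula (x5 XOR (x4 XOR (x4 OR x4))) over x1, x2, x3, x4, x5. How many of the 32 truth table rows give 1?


Formula: (x5 XOR (x4 XOR (x4 OR x4))) over 5 vars (32 rows)
Evaluate each row (x1, x2, x3, x4, x5 as bits, MSB first):
  row 0 [00000]: (0 XOR (0 XOR (0 OR 0))) -> 0
  row 1 [00001]: (1 XOR (0 XOR (0 OR 0))) -> 1
  row 2 [00010]: (0 XOR (1 XOR (1 OR 1))) -> 0
  row 3 [00011]: (1 XOR (1 XOR (1 OR 1))) -> 1
  row 4 [00100]: (0 XOR (0 XOR (0 OR 0))) -> 0
  row 5 [00101]: (1 XOR (0 XOR (0 OR 0))) -> 1
  row 6 [00110]: (0 XOR (1 XOR (1 OR 1))) -> 0
  row 7 [00111]: (1 XOR (1 XOR (1 OR 1))) -> 1
  row 8 [01000]: (0 XOR (0 XOR (0 OR 0))) -> 0
  row 9 [01001]: (1 XOR (0 XOR (0 OR 0))) -> 1
  row 10 [01010]: (0 XOR (1 XOR (1 OR 1))) -> 0
  row 11 [01011]: (1 XOR (1 XOR (1 OR 1))) -> 1
  row 12 [01100]: (0 XOR (0 XOR (0 OR 0))) -> 0
  row 13 [01101]: (1 XOR (0 XOR (0 OR 0))) -> 1
  row 14 [01110]: (0 XOR (1 XOR (1 OR 1))) -> 0
  row 15 [01111]: (1 XOR (1 XOR (1 OR 1))) -> 1
  row 16 [10000]: (0 XOR (0 XOR (0 OR 0))) -> 0
  row 17 [10001]: (1 XOR (0 XOR (0 OR 0))) -> 1
  row 18 [10010]: (0 XOR (1 XOR (1 OR 1))) -> 0
  row 19 [10011]: (1 XOR (1 XOR (1 OR 1))) -> 1
  row 20 [10100]: (0 XOR (0 XOR (0 OR 0))) -> 0
  row 21 [10101]: (1 XOR (0 XOR (0 OR 0))) -> 1
  row 22 [10110]: (0 XOR (1 XOR (1 OR 1))) -> 0
  row 23 [10111]: (1 XOR (1 XOR (1 OR 1))) -> 1
  row 24 [11000]: (0 XOR (0 XOR (0 OR 0))) -> 0
  row 25 [11001]: (1 XOR (0 XOR (0 OR 0))) -> 1
  row 26 [11010]: (0 XOR (1 XOR (1 OR 1))) -> 0
  row 27 [11011]: (1 XOR (1 XOR (1 OR 1))) -> 1
  row 28 [11100]: (0 XOR (0 XOR (0 OR 0))) -> 0
  row 29 [11101]: (1 XOR (0 XOR (0 OR 0))) -> 1
  row 30 [11110]: (0 XOR (1 XOR (1 OR 1))) -> 0
  row 31 [11111]: (1 XOR (1 XOR (1 OR 1))) -> 1
Full result column, 8 rows per line (x1,x2 fixed per line; x3,x4,x5 runs 000..111 left to right):
  rows 0-7 [x1,x2=00]: 01010101  (ones: 4)
  rows 8-15 [x1,x2=01]: 01010101  (ones: 4)
  rows 16-23 [x1,x2=10]: 01010101  (ones: 4)
  rows 24-31 [x1,x2=11]: 01010101  (ones: 4)
Count of 1-rows = 4+4+4+4 = 16

16


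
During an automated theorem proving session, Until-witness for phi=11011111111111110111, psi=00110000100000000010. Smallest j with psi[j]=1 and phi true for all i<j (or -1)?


(phi U psi) at 0: need smallest j with psi[j]=1 and phi[i]=1 for all i in [0,j).
Scan from step 0:
  step 0: phi=1, psi=0 -> continue
  step 1: phi=1, psi=0 -> continue
  step 2: psi=1 and phi held for [0,2) -> witness found
Witness step = 2

2


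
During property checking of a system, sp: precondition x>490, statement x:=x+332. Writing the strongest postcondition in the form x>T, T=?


Formula: sp(P, x:=E) = exists old_x. (x = E[old_x/x]) AND P[old_x/x] (old_x is the value of x before the assignment; eliminate old_x by solving x = E[old_x/x] for old_x)
Step 1: Precondition P: x>490, i.e. old_x > 490
Step 2: Assignment gives x = old_x + 332, so old_x = x - 332
Step 3: Substitute into P: x - 332 > 490
Step 4: Simplify: x > 490+332 = 822

822


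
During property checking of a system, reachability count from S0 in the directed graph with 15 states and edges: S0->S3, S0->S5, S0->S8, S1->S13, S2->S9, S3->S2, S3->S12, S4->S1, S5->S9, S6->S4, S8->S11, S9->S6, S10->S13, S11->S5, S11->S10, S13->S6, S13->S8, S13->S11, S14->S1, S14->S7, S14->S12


BFS from S0:
  layer 0: {S0}
  layer 1: {S3, S5, S8}
  layer 2: {S2, S9, S11, S12}
  layer 3: {S6, S10}
  layer 4: {S4, S13}
  layer 5: {S1}
Reachable set: {S0, S1, S2, S3, S4, S5, S6, S8, S9, S10, S11, S12, S13}
Count = 13

13


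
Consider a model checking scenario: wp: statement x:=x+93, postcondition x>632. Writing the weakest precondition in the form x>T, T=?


Formula: wp(x:=E, P) = P[E/x] (substitute E for x in postcondition)
Step 1: Postcondition: x>632
Step 2: Substitute x+93 for x: x+93>632
Step 3: Solve for x: x > 632-93 = 539

539


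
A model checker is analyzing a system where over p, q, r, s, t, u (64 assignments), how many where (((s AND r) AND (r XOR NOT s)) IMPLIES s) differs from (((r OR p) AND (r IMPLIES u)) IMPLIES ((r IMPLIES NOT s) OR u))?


F1 = (((s AND r) AND (r XOR NOT s)) IMPLIES s)
F2 = (((r OR p) AND (r IMPLIES u)) IMPLIES ((r IMPLIES NOT s) OR u))
Evaluate both on each of 64 rows (bits = p,q,r,s,t,u):
  row 0 [000000]: F1=1 F2=1 -> 0
  row 1 [000001]: F1=1 F2=1 -> 0
  row 2 [000010]: F1=1 F2=1 -> 0
  row 3 [000011]: F1=1 F2=1 -> 0
  row 4 [000100]: F1=1 F2=1 -> 0
  (every remaining row is evaluated the same way; all 64 results are listed next)
Full result column, 8 rows per line (p,q,r fixed per line; s,t,u runs 000..111 left to right):
  rows 0-7 [p,q,r=000]: 00000000  (ones: 0)
  rows 8-15 [p,q,r=001]: 00000000  (ones: 0)
  rows 16-23 [p,q,r=010]: 00000000  (ones: 0)
  rows 24-31 [p,q,r=011]: 00000000  (ones: 0)
  rows 32-39 [p,q,r=100]: 00000000  (ones: 0)
  rows 40-47 [p,q,r=101]: 00000000  (ones: 0)
  rows 48-55 [p,q,r=110]: 00000000  (ones: 0)
  rows 56-63 [p,q,r=111]: 00000000  (ones: 0)
Disagreements = 0+0+0+0+0+0+0+0 = 0

0


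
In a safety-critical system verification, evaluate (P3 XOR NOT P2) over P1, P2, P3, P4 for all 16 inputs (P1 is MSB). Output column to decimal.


Formula: (P3 XOR NOT P2) over P1, P2, P3, P4 (16 rows)
Evaluate each row (bits = P1,P2,P3,P4, MSB first):
  row 0 [0000]: (0 XOR NOT 0) -> 1
  row 1 [0001]: (0 XOR NOT 0) -> 1
  row 2 [0010]: (1 XOR NOT 0) -> 0
  row 3 [0011]: (1 XOR NOT 0) -> 0
  row 4 [0100]: (0 XOR NOT 1) -> 0
  row 5 [0101]: (0 XOR NOT 1) -> 0
  row 6 [0110]: (1 XOR NOT 1) -> 1
  row 7 [0111]: (1 XOR NOT 1) -> 1
  row 8 [1000]: (0 XOR NOT 0) -> 1
  row 9 [1001]: (0 XOR NOT 0) -> 1
  row 10 [1010]: (1 XOR NOT 0) -> 0
  row 11 [1011]: (1 XOR NOT 0) -> 0
  row 12 [1100]: (0 XOR NOT 1) -> 0
  row 13 [1101]: (0 XOR NOT 1) -> 0
  row 14 [1110]: (1 XOR NOT 1) -> 1
  row 15 [1111]: (1 XOR NOT 1) -> 1
Full result column, 4 rows per line (P1,P2 fixed per line; P3,P4 runs 00..11 left to right):
  rows 0-3 [P1,P2=00]: 1100  = hex C
  rows 4-7 [P1,P2=01]: 0011  = hex 3
  rows 8-11 [P1,P2=10]: 1100  = hex C
  rows 12-15 [P1,P2=11]: 0011  = hex 3
Output column (row 0 .. row 15) = 1100001111000011
Output column grouped in 4s = 1100 0011 1100 0011 = 0xC3C3
Convert to decimal digit by digit (value = value*16 + digit):
  C -> 12
  12*16 + 3 = 195
  195*16 + 12 (C) = 3132
  3132*16 + 3 = 50115
Decimal = 50115

50115


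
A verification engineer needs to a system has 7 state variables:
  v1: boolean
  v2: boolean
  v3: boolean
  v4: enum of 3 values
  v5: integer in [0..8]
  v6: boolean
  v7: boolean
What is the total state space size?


State space = product of domain sizes of all variables.
Domain sizes:
  v1 (boolean): 2
  v2 (boolean): 2
  v3 (boolean): 2
  v4 (enum of 3 values): 3
  v5 (integer in [0..8]): 9
  v6 (boolean): 2
  v7 (boolean): 2
Product = 2 * 2 * 2 * 3 * 9 * 2 * 2 = 864

864


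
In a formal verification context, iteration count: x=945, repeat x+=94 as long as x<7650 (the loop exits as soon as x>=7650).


Step 1: x goes from 945 toward 7650 by 94; the body runs while x<7650, so iterations = ceil((bound-start)/step)
Step 2: Distance=6705
Step 3: ceil(6705/94)=72

72


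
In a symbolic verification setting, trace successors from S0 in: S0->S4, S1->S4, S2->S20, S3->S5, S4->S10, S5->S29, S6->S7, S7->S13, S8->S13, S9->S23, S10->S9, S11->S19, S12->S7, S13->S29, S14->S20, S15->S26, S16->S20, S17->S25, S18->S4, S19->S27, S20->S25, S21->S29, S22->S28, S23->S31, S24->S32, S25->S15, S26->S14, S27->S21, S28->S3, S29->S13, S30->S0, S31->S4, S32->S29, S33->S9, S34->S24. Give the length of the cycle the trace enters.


Trace from S0 until a state repeats:
  S0 -> S4 -> S10 -> S9 -> S23 -> S31 -> S4
S4 first seen at step 1, revisited at step 6.
Cycle length = 6 - 1 = 5

5


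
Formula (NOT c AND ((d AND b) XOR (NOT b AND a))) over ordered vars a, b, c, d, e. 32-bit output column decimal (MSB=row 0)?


Formula: (NOT c AND ((d AND b) XOR (NOT b AND a))) over a, b, c, d, e (32 rows)
Evaluate each row (bits = a,b,c,d,e, MSB first):
  row 0 [00000]: (NOT 0 AND ((0 AND 0) XOR (NOT 0 AND 0))) -> 0
  row 1 [00001]: (NOT 0 AND ((0 AND 0) XOR (NOT 0 AND 0))) -> 0
  row 2 [00010]: (NOT 0 AND ((1 AND 0) XOR (NOT 0 AND 0))) -> 0
  row 3 [00011]: (NOT 0 AND ((1 AND 0) XOR (NOT 0 AND 0))) -> 0
  row 4 [00100]: (NOT 1 AND ((0 AND 0) XOR (NOT 0 AND 0))) -> 0
  row 5 [00101]: (NOT 1 AND ((0 AND 0) XOR (NOT 0 AND 0))) -> 0
  row 6 [00110]: (NOT 1 AND ((1 AND 0) XOR (NOT 0 AND 0))) -> 0
  row 7 [00111]: (NOT 1 AND ((1 AND 0) XOR (NOT 0 AND 0))) -> 0
  row 8 [01000]: (NOT 0 AND ((0 AND 1) XOR (NOT 1 AND 0))) -> 0
  row 9 [01001]: (NOT 0 AND ((0 AND 1) XOR (NOT 1 AND 0))) -> 0
  row 10 [01010]: (NOT 0 AND ((1 AND 1) XOR (NOT 1 AND 0))) -> 1
  row 11 [01011]: (NOT 0 AND ((1 AND 1) XOR (NOT 1 AND 0))) -> 1
  row 12 [01100]: (NOT 1 AND ((0 AND 1) XOR (NOT 1 AND 0))) -> 0
  row 13 [01101]: (NOT 1 AND ((0 AND 1) XOR (NOT 1 AND 0))) -> 0
  row 14 [01110]: (NOT 1 AND ((1 AND 1) XOR (NOT 1 AND 0))) -> 0
  row 15 [01111]: (NOT 1 AND ((1 AND 1) XOR (NOT 1 AND 0))) -> 0
  row 16 [10000]: (NOT 0 AND ((0 AND 0) XOR (NOT 0 AND 1))) -> 1
  row 17 [10001]: (NOT 0 AND ((0 AND 0) XOR (NOT 0 AND 1))) -> 1
  row 18 [10010]: (NOT 0 AND ((1 AND 0) XOR (NOT 0 AND 1))) -> 1
  row 19 [10011]: (NOT 0 AND ((1 AND 0) XOR (NOT 0 AND 1))) -> 1
  row 20 [10100]: (NOT 1 AND ((0 AND 0) XOR (NOT 0 AND 1))) -> 0
  row 21 [10101]: (NOT 1 AND ((0 AND 0) XOR (NOT 0 AND 1))) -> 0
  row 22 [10110]: (NOT 1 AND ((1 AND 0) XOR (NOT 0 AND 1))) -> 0
  row 23 [10111]: (NOT 1 AND ((1 AND 0) XOR (NOT 0 AND 1))) -> 0
  row 24 [11000]: (NOT 0 AND ((0 AND 1) XOR (NOT 1 AND 1))) -> 0
  row 25 [11001]: (NOT 0 AND ((0 AND 1) XOR (NOT 1 AND 1))) -> 0
  row 26 [11010]: (NOT 0 AND ((1 AND 1) XOR (NOT 1 AND 1))) -> 1
  row 27 [11011]: (NOT 0 AND ((1 AND 1) XOR (NOT 1 AND 1))) -> 1
  row 28 [11100]: (NOT 1 AND ((0 AND 1) XOR (NOT 1 AND 1))) -> 0
  row 29 [11101]: (NOT 1 AND ((0 AND 1) XOR (NOT 1 AND 1))) -> 0
  row 30 [11110]: (NOT 1 AND ((1 AND 1) XOR (NOT 1 AND 1))) -> 0
  row 31 [11111]: (NOT 1 AND ((1 AND 1) XOR (NOT 1 AND 1))) -> 0
Full result column, 4 rows per line (a,b,c fixed per line; d,e runs 00..11 left to right):
  rows 0-3 [a,b,c=000]: 0000  = hex 0
  rows 4-7 [a,b,c=001]: 0000  = hex 0
  rows 8-11 [a,b,c=010]: 0011  = hex 3
  rows 12-15 [a,b,c=011]: 0000  = hex 0
  rows 16-19 [a,b,c=100]: 1111  = hex F
  rows 20-23 [a,b,c=101]: 0000  = hex 0
  rows 24-27 [a,b,c=110]: 0011  = hex 3
  rows 28-31 [a,b,c=111]: 0000  = hex 0
Output column (row 0 .. row 31) = 00000000001100001111000000110000
Output column grouped in 4s = 0000 0000 0011 0000 1111 0000 0011 0000 = 0x0030F030
Convert to decimal digit by digit (value = value*16 + digit):
  0 -> 0
  0*16 + 0 = 0
  0*16 + 3 = 3
  3*16 + 0 = 48
  48*16 + 15 (F) = 783
  783*16 + 0 = 12528
  12528*16 + 3 = 200451
  200451*16 + 0 = 3207216
Decimal = 3207216

3207216


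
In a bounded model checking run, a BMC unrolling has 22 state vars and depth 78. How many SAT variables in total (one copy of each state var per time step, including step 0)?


BMC unrolls to depth k, creating one copy of each state var for steps 0..k.
Step count = 78 + 1 = 79 (steps 0 through 78)
Vars per step = 22
Total = 22 * 79 = 1738

1738


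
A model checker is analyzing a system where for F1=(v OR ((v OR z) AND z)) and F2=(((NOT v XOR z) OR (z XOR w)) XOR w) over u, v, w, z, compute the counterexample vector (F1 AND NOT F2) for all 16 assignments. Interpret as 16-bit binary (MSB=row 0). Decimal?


F1 = (v OR ((v OR z) AND z))
F2 = (((NOT v XOR z) OR (z XOR w)) XOR w)
Counterexample to F1=>F2 is where F1=1 and F2=0.
Evaluate each row (bits = u,v,w,z, MSB first):
  row 0 [0000]: F1=0 F2=1 -> F1&~F2 -> 0
  row 1 [0001]: F1=1 F2=1 -> F1&~F2 -> 0
  row 2 [0010]: F1=0 F2=0 -> F1&~F2 -> 0
  row 3 [0011]: F1=1 F2=1 -> F1&~F2 -> 0
  row 4 [0100]: F1=1 F2=0 -> F1&~F2 -> 1
  row 5 [0101]: F1=1 F2=1 -> F1&~F2 -> 0
  row 6 [0110]: F1=1 F2=0 -> F1&~F2 -> 1
  row 7 [0111]: F1=1 F2=0 -> F1&~F2 -> 1
  row 8 [1000]: F1=0 F2=1 -> F1&~F2 -> 0
  row 9 [1001]: F1=1 F2=1 -> F1&~F2 -> 0
  row 10 [1010]: F1=0 F2=0 -> F1&~F2 -> 0
  row 11 [1011]: F1=1 F2=1 -> F1&~F2 -> 0
  row 12 [1100]: F1=1 F2=0 -> F1&~F2 -> 1
  row 13 [1101]: F1=1 F2=1 -> F1&~F2 -> 0
  row 14 [1110]: F1=1 F2=0 -> F1&~F2 -> 1
  row 15 [1111]: F1=1 F2=0 -> F1&~F2 -> 1
Full result column, 4 rows per line (u,v fixed per line; w,z runs 00..11 left to right):
  rows 0-3 [u,v=00]: 0000  = hex 0
  rows 4-7 [u,v=01]: 1011  = hex B
  rows 8-11 [u,v=10]: 0000  = hex 0
  rows 12-15 [u,v=11]: 1011  = hex B
Counterexample vector (row 0 .. row 15) = 0000101100001011
Output column grouped in 4s = 0000 1011 0000 1011 = 0x0B0B
Convert to decimal digit by digit (value = value*16 + digit):
  0 -> 0
  0*16 + 11 (B) = 11
  11*16 + 0 = 176
  176*16 + 11 (B) = 2827
Decimal = 2827

2827


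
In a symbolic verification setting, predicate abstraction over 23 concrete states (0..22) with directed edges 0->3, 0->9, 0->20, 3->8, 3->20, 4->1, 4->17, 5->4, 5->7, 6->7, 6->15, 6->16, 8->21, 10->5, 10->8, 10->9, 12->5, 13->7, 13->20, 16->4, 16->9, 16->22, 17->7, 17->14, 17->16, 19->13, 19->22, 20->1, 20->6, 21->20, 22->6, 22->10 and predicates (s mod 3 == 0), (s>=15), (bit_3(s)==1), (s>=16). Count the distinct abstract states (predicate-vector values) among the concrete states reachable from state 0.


BFS from 0:
Concrete reachable: {0, 1, 3, 4, 5, 6, 7, 8, 9, 10, 14, 15, 16, 17, 20, 21, 22}
Abstract via predicates (s mod 3 == 0), (s>=15), (bit_3(s)==1), (s>=16):
  (0,0,0,0) <- {1, 4, 5, 7}
  (0,0,1,0) <- {8, 10, 14}
  (0,1,0,1) <- {16, 17, 20, 22}
  (1,0,0,0) <- {0, 3, 6}
  (1,0,1,0) <- {9}
  (1,1,0,1) <- {21}
  (1,1,1,0) <- {15}
Distinct abstract states = 7

7


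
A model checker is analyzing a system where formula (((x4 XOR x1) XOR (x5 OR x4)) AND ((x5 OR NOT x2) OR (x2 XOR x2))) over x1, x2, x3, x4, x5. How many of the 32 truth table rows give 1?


Formula: (((x4 XOR x1) XOR (x5 OR x4)) AND ((x5 OR NOT x2) OR (x2 XOR x2))) over 5 vars (32 rows)
Evaluate each row (x1, x2, x3, x4, x5 as bits, MSB first):
  row 0 [00000]: (((0 XOR 0) XOR (0 OR 0)) AND ((0 OR NOT 0) OR (0 XOR 0))) -> 0
  row 1 [00001]: (((0 XOR 0) XOR (1 OR 0)) AND ((1 OR NOT 0) OR (0 XOR 0))) -> 1
  row 2 [00010]: (((1 XOR 0) XOR (0 OR 1)) AND ((0 OR NOT 0) OR (0 XOR 0))) -> 0
  row 3 [00011]: (((1 XOR 0) XOR (1 OR 1)) AND ((1 OR NOT 0) OR (0 XOR 0))) -> 0
  row 4 [00100]: (((0 XOR 0) XOR (0 OR 0)) AND ((0 OR NOT 0) OR (0 XOR 0))) -> 0
  row 5 [00101]: (((0 XOR 0) XOR (1 OR 0)) AND ((1 OR NOT 0) OR (0 XOR 0))) -> 1
  row 6 [00110]: (((1 XOR 0) XOR (0 OR 1)) AND ((0 OR NOT 0) OR (0 XOR 0))) -> 0
  row 7 [00111]: (((1 XOR 0) XOR (1 OR 1)) AND ((1 OR NOT 0) OR (0 XOR 0))) -> 0
  row 8 [01000]: (((0 XOR 0) XOR (0 OR 0)) AND ((0 OR NOT 1) OR (1 XOR 1))) -> 0
  row 9 [01001]: (((0 XOR 0) XOR (1 OR 0)) AND ((1 OR NOT 1) OR (1 XOR 1))) -> 1
  row 10 [01010]: (((1 XOR 0) XOR (0 OR 1)) AND ((0 OR NOT 1) OR (1 XOR 1))) -> 0
  row 11 [01011]: (((1 XOR 0) XOR (1 OR 1)) AND ((1 OR NOT 1) OR (1 XOR 1))) -> 0
  row 12 [01100]: (((0 XOR 0) XOR (0 OR 0)) AND ((0 OR NOT 1) OR (1 XOR 1))) -> 0
  row 13 [01101]: (((0 XOR 0) XOR (1 OR 0)) AND ((1 OR NOT 1) OR (1 XOR 1))) -> 1
  row 14 [01110]: (((1 XOR 0) XOR (0 OR 1)) AND ((0 OR NOT 1) OR (1 XOR 1))) -> 0
  row 15 [01111]: (((1 XOR 0) XOR (1 OR 1)) AND ((1 OR NOT 1) OR (1 XOR 1))) -> 0
  row 16 [10000]: (((0 XOR 1) XOR (0 OR 0)) AND ((0 OR NOT 0) OR (0 XOR 0))) -> 1
  row 17 [10001]: (((0 XOR 1) XOR (1 OR 0)) AND ((1 OR NOT 0) OR (0 XOR 0))) -> 0
  row 18 [10010]: (((1 XOR 1) XOR (0 OR 1)) AND ((0 OR NOT 0) OR (0 XOR 0))) -> 1
  row 19 [10011]: (((1 XOR 1) XOR (1 OR 1)) AND ((1 OR NOT 0) OR (0 XOR 0))) -> 1
  row 20 [10100]: (((0 XOR 1) XOR (0 OR 0)) AND ((0 OR NOT 0) OR (0 XOR 0))) -> 1
  row 21 [10101]: (((0 XOR 1) XOR (1 OR 0)) AND ((1 OR NOT 0) OR (0 XOR 0))) -> 0
  row 22 [10110]: (((1 XOR 1) XOR (0 OR 1)) AND ((0 OR NOT 0) OR (0 XOR 0))) -> 1
  row 23 [10111]: (((1 XOR 1) XOR (1 OR 1)) AND ((1 OR NOT 0) OR (0 XOR 0))) -> 1
  row 24 [11000]: (((0 XOR 1) XOR (0 OR 0)) AND ((0 OR NOT 1) OR (1 XOR 1))) -> 0
  row 25 [11001]: (((0 XOR 1) XOR (1 OR 0)) AND ((1 OR NOT 1) OR (1 XOR 1))) -> 0
  row 26 [11010]: (((1 XOR 1) XOR (0 OR 1)) AND ((0 OR NOT 1) OR (1 XOR 1))) -> 0
  row 27 [11011]: (((1 XOR 1) XOR (1 OR 1)) AND ((1 OR NOT 1) OR (1 XOR 1))) -> 1
  row 28 [11100]: (((0 XOR 1) XOR (0 OR 0)) AND ((0 OR NOT 1) OR (1 XOR 1))) -> 0
  row 29 [11101]: (((0 XOR 1) XOR (1 OR 0)) AND ((1 OR NOT 1) OR (1 XOR 1))) -> 0
  row 30 [11110]: (((1 XOR 1) XOR (0 OR 1)) AND ((0 OR NOT 1) OR (1 XOR 1))) -> 0
  row 31 [11111]: (((1 XOR 1) XOR (1 OR 1)) AND ((1 OR NOT 1) OR (1 XOR 1))) -> 1
Full result column, 8 rows per line (x1,x2 fixed per line; x3,x4,x5 runs 000..111 left to right):
  rows 0-7 [x1,x2=00]: 01000100  (ones: 2)
  rows 8-15 [x1,x2=01]: 01000100  (ones: 2)
  rows 16-23 [x1,x2=10]: 10111011  (ones: 6)
  rows 24-31 [x1,x2=11]: 00010001  (ones: 2)
Count of 1-rows = 2+2+6+2 = 12

12


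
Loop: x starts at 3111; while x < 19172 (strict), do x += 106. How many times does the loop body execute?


Step 1: x goes from 3111 toward 19172 by 106; the body runs while x<19172, so iterations = ceil((bound-start)/step)
Step 2: Distance=16061
Step 3: ceil(16061/106)=152

152


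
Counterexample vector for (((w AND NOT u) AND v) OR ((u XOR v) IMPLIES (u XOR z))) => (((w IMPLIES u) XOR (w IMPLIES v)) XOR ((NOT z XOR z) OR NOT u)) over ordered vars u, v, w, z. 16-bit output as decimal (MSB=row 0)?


F1 = (((w AND NOT u) AND v) OR ((u XOR v) IMPLIES (u XOR z)))
F2 = (((w IMPLIES u) XOR (w IMPLIES v)) XOR ((NOT z XOR z) OR NOT u))
Counterexample to F1=>F2 is where F1=1 and F2=0.
Evaluate each row (bits = u,v,w,z, MSB first):
  row 0 [0000]: F1=1 F2=1 -> F1&~F2 -> 0
  row 1 [0001]: F1=1 F2=1 -> F1&~F2 -> 0
  row 2 [0010]: F1=1 F2=1 -> F1&~F2 -> 0
  row 3 [0011]: F1=1 F2=1 -> F1&~F2 -> 0
  row 4 [0100]: F1=0 F2=1 -> F1&~F2 -> 0
  row 5 [0101]: F1=1 F2=1 -> F1&~F2 -> 0
  row 6 [0110]: F1=1 F2=0 -> F1&~F2 -> 1
  row 7 [0111]: F1=1 F2=0 -> F1&~F2 -> 1
  row 8 [1000]: F1=1 F2=1 -> F1&~F2 -> 0
  row 9 [1001]: F1=0 F2=1 -> F1&~F2 -> 0
  row 10 [1010]: F1=1 F2=0 -> F1&~F2 -> 1
  row 11 [1011]: F1=0 F2=0 -> F1&~F2 -> 0
  row 12 [1100]: F1=1 F2=1 -> F1&~F2 -> 0
  row 13 [1101]: F1=1 F2=1 -> F1&~F2 -> 0
  row 14 [1110]: F1=1 F2=1 -> F1&~F2 -> 0
  row 15 [1111]: F1=1 F2=1 -> F1&~F2 -> 0
Full result column, 4 rows per line (u,v fixed per line; w,z runs 00..11 left to right):
  rows 0-3 [u,v=00]: 0000  = hex 0
  rows 4-7 [u,v=01]: 0011  = hex 3
  rows 8-11 [u,v=10]: 0010  = hex 2
  rows 12-15 [u,v=11]: 0000  = hex 0
Counterexample vector (row 0 .. row 15) = 0000001100100000
Output column grouped in 4s = 0000 0011 0010 0000 = 0x0320
Convert to decimal digit by digit (value = value*16 + digit):
  0 -> 0
  0*16 + 3 = 3
  3*16 + 2 = 50
  50*16 + 0 = 800
Decimal = 800

800


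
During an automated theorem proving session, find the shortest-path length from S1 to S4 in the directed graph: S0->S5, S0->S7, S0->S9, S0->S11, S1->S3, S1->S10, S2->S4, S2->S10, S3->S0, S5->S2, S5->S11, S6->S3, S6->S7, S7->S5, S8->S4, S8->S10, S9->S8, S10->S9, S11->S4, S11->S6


BFS layer-by-layer from S1:
  dist 0: {S1}
  dist 1: {S3, S10}
  dist 2: {S0, S9}
  dist 3: {S5, S7, S8, S11}
  dist 4: {S2, S4, S6}
  -> S4 reached at distance 4
Shortest path length = 4

4


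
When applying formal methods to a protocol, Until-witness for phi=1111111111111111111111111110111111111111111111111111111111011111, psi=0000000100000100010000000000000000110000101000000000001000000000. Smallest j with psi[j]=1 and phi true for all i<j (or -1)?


(phi U psi) at 0: need smallest j with psi[j]=1 and phi[i]=1 for all i in [0,j).
Scan from step 0:
  step 0: phi=1, psi=0 -> continue
  step 1: phi=1, psi=0 -> continue
  step 2: phi=1, psi=0 -> continue
  step 3: phi=1, psi=0 -> continue
  step 7: psi=1 and phi held for [0,7) -> witness found
Witness step = 7

7


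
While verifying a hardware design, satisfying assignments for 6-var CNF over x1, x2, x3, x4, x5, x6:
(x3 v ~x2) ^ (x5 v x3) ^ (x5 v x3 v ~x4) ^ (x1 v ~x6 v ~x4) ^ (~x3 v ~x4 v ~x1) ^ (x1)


CNF with 6 clauses over 6 vars (64 assignments).
An assignment satisfies CNF iff every clause has >=1 true literal.
Check each row (bits = x1,x2,x3,x4,x5,x6; clause T/F shown):
  row 0 [000000]: clauses=TFTTTF -> 0
  row 1 [000001]: clauses=TFTTTF -> 0
  row 2 [000010]: clauses=TTTTTF -> 0
  row 3 [000011]: clauses=TTTTTF -> 0
  row 4 [000100]: clauses=TFFTTF -> 0
  (every remaining row is evaluated the same way; all 64 results are listed next)
Full result column, 8 rows per line (x1,x2,x3 fixed per line; x4,x5,x6 runs 000..111 left to right):
  rows 0-7 [x1,x2,x3=000]: 00000000  (ones: 0)
  rows 8-15 [x1,x2,x3=001]: 00000000  (ones: 0)
  rows 16-23 [x1,x2,x3=010]: 00000000  (ones: 0)
  rows 24-31 [x1,x2,x3=011]: 00000000  (ones: 0)
  rows 32-39 [x1,x2,x3=100]: 00110011  (ones: 4)
  rows 40-47 [x1,x2,x3=101]: 11110000  (ones: 4)
  rows 48-55 [x1,x2,x3=110]: 00000000  (ones: 0)
  rows 56-63 [x1,x2,x3=111]: 11110000  (ones: 4)
Satisfying assignments = 0+0+0+0+4+4+0+4 = 12

12


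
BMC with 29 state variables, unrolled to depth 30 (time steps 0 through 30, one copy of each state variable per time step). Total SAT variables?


BMC unrolls to depth k, creating one copy of each state var for steps 0..k.
Step count = 30 + 1 = 31 (steps 0 through 30)
Vars per step = 29
Total = 29 * 31 = 899

899


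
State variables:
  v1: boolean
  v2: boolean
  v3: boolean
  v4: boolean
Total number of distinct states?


State space = product of domain sizes of all variables.
Domain sizes:
  v1 (boolean): 2
  v2 (boolean): 2
  v3 (boolean): 2
  v4 (boolean): 2
Product = 2 * 2 * 2 * 2 = 16

16


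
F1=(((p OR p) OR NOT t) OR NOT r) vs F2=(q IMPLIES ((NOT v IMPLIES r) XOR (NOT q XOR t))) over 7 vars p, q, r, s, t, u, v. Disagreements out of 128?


F1 = (((p OR p) OR NOT t) OR NOT r)
F2 = (q IMPLIES ((NOT v IMPLIES r) XOR (NOT q XOR t)))
Evaluate both on each of 128 rows (bits = p,q,r,s,t,u,v):
  row 0 [0000000]: F1=1 F2=1 -> 0
  row 1 [0000001]: F1=1 F2=1 -> 0
  row 2 [0000010]: F1=1 F2=1 -> 0
  row 3 [0000011]: F1=1 F2=1 -> 0
  row 4 [0000100]: F1=1 F2=1 -> 0
  (every remaining row is evaluated the same way; all 128 results are listed next)
Full result column, 8 rows per line (p,q,r,s fixed per line; t,u,v runs 000..111 left to right):
  rows 0-7 [p,q,r,s=0000]: 00000000  (ones: 0)
  rows 8-15 [p,q,r,s=0001]: 00000000  (ones: 0)
  rows 16-23 [p,q,r,s=0010]: 00001111  (ones: 4)
  rows 24-31 [p,q,r,s=0011]: 00001111  (ones: 4)
  rows 32-39 [p,q,r,s=0100]: 10100101  (ones: 4)
  rows 40-47 [p,q,r,s=0101]: 10100101  (ones: 4)
  rows 48-55 [p,q,r,s=0110]: 00000000  (ones: 0)
  rows 56-63 [p,q,r,s=0111]: 00000000  (ones: 0)
  rows 64-71 [p,q,r,s=1000]: 00000000  (ones: 0)
  rows 72-79 [p,q,r,s=1001]: 00000000  (ones: 0)
  rows 80-87 [p,q,r,s=1010]: 00000000  (ones: 0)
  rows 88-95 [p,q,r,s=1011]: 00000000  (ones: 0)
  rows 96-103 [p,q,r,s=1100]: 10100101  (ones: 4)
  rows 104-111 [p,q,r,s=1101]: 10100101  (ones: 4)
  rows 112-119 [p,q,r,s=1110]: 00001111  (ones: 4)
  rows 120-127 [p,q,r,s=1111]: 00001111  (ones: 4)
Disagreements = 0+0+4+4+4+4+0+0+0+0+0+0+4+4+4+4 = 32

32


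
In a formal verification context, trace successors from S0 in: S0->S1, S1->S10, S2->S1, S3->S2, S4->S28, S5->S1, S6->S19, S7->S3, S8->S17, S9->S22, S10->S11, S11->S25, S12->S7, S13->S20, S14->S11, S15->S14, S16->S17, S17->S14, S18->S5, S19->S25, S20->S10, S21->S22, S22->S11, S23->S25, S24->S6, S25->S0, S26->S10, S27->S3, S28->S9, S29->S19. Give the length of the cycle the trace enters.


Trace from S0 until a state repeats:
  S0 -> S1 -> S10 -> S11 -> S25 -> S0
S0 first seen at step 0, revisited at step 5.
Cycle length = 5 - 0 = 5

5


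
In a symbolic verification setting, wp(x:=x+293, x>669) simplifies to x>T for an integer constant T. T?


Formula: wp(x:=E, P) = P[E/x] (substitute E for x in postcondition)
Step 1: Postcondition: x>669
Step 2: Substitute x+293 for x: x+293>669
Step 3: Solve for x: x > 669-293 = 376

376


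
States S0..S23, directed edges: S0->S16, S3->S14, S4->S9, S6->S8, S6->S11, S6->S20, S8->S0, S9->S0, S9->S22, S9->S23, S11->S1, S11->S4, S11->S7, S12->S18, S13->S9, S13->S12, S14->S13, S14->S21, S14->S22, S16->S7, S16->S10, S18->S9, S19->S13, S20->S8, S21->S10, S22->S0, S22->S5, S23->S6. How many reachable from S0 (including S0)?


BFS from S0:
  layer 0: {S0}
  layer 1: {S16}
  layer 2: {S7, S10}
Reachable set: {S0, S7, S10, S16}
Count = 4

4


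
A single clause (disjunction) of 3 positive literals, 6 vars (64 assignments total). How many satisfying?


Step 1: Total=2^6=64
Step 2: Unsat when all 3 false: 2^3=8
Step 3: Sat=64-8=56

56


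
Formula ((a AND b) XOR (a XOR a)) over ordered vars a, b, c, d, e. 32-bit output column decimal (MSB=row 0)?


Formula: ((a AND b) XOR (a XOR a)) over a, b, c, d, e (32 rows)
Evaluate each row (bits = a,b,c,d,e, MSB first):
  row 0 [00000]: ((0 AND 0) XOR (0 XOR 0)) -> 0
  row 1 [00001]: ((0 AND 0) XOR (0 XOR 0)) -> 0
  row 2 [00010]: ((0 AND 0) XOR (0 XOR 0)) -> 0
  row 3 [00011]: ((0 AND 0) XOR (0 XOR 0)) -> 0
  row 4 [00100]: ((0 AND 0) XOR (0 XOR 0)) -> 0
  row 5 [00101]: ((0 AND 0) XOR (0 XOR 0)) -> 0
  row 6 [00110]: ((0 AND 0) XOR (0 XOR 0)) -> 0
  row 7 [00111]: ((0 AND 0) XOR (0 XOR 0)) -> 0
  row 8 [01000]: ((0 AND 1) XOR (0 XOR 0)) -> 0
  row 9 [01001]: ((0 AND 1) XOR (0 XOR 0)) -> 0
  row 10 [01010]: ((0 AND 1) XOR (0 XOR 0)) -> 0
  row 11 [01011]: ((0 AND 1) XOR (0 XOR 0)) -> 0
  row 12 [01100]: ((0 AND 1) XOR (0 XOR 0)) -> 0
  row 13 [01101]: ((0 AND 1) XOR (0 XOR 0)) -> 0
  row 14 [01110]: ((0 AND 1) XOR (0 XOR 0)) -> 0
  row 15 [01111]: ((0 AND 1) XOR (0 XOR 0)) -> 0
  row 16 [10000]: ((1 AND 0) XOR (1 XOR 1)) -> 0
  row 17 [10001]: ((1 AND 0) XOR (1 XOR 1)) -> 0
  row 18 [10010]: ((1 AND 0) XOR (1 XOR 1)) -> 0
  row 19 [10011]: ((1 AND 0) XOR (1 XOR 1)) -> 0
  row 20 [10100]: ((1 AND 0) XOR (1 XOR 1)) -> 0
  row 21 [10101]: ((1 AND 0) XOR (1 XOR 1)) -> 0
  row 22 [10110]: ((1 AND 0) XOR (1 XOR 1)) -> 0
  row 23 [10111]: ((1 AND 0) XOR (1 XOR 1)) -> 0
  row 24 [11000]: ((1 AND 1) XOR (1 XOR 1)) -> 1
  row 25 [11001]: ((1 AND 1) XOR (1 XOR 1)) -> 1
  row 26 [11010]: ((1 AND 1) XOR (1 XOR 1)) -> 1
  row 27 [11011]: ((1 AND 1) XOR (1 XOR 1)) -> 1
  row 28 [11100]: ((1 AND 1) XOR (1 XOR 1)) -> 1
  row 29 [11101]: ((1 AND 1) XOR (1 XOR 1)) -> 1
  row 30 [11110]: ((1 AND 1) XOR (1 XOR 1)) -> 1
  row 31 [11111]: ((1 AND 1) XOR (1 XOR 1)) -> 1
Full result column, 4 rows per line (a,b,c fixed per line; d,e runs 00..11 left to right):
  rows 0-3 [a,b,c=000]: 0000  = hex 0
  rows 4-7 [a,b,c=001]: 0000  = hex 0
  rows 8-11 [a,b,c=010]: 0000  = hex 0
  rows 12-15 [a,b,c=011]: 0000  = hex 0
  rows 16-19 [a,b,c=100]: 0000  = hex 0
  rows 20-23 [a,b,c=101]: 0000  = hex 0
  rows 24-27 [a,b,c=110]: 1111  = hex F
  rows 28-31 [a,b,c=111]: 1111  = hex F
Output column (row 0 .. row 31) = 00000000000000000000000011111111
Output column grouped in 4s = 0000 0000 0000 0000 0000 0000 1111 1111 = 0x000000FF
Convert to decimal digit by digit (value = value*16 + digit):
  0 -> 0
  0*16 + 0 = 0
  0*16 + 0 = 0
  0*16 + 0 = 0
  0*16 + 0 = 0
  0*16 + 0 = 0
  0*16 + 15 (F) = 15
  15*16 + 15 (F) = 255
Decimal = 255

255


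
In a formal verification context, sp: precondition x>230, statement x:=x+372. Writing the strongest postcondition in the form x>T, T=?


Formula: sp(P, x:=E) = exists old_x. (x = E[old_x/x]) AND P[old_x/x] (old_x is the value of x before the assignment; eliminate old_x by solving x = E[old_x/x] for old_x)
Step 1: Precondition P: x>230, i.e. old_x > 230
Step 2: Assignment gives x = old_x + 372, so old_x = x - 372
Step 3: Substitute into P: x - 372 > 230
Step 4: Simplify: x > 230+372 = 602

602


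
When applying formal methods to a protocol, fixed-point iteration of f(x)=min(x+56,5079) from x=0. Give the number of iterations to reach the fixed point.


Step 1: x=0, cap=5079, increment=56
Step 2: x grows by 56 each step until capped at 5079; fixed point is x=5079
Step 3: iterations = ceil(5079/56) = 91

91


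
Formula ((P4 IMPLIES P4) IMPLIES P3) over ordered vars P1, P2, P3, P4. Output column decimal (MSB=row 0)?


Formula: ((P4 IMPLIES P4) IMPLIES P3) over P1, P2, P3, P4 (16 rows)
Evaluate each row (bits = P1,P2,P3,P4, MSB first):
  row 0 [0000]: ((0 IMPLIES 0) IMPLIES 0) -> 0
  row 1 [0001]: ((1 IMPLIES 1) IMPLIES 0) -> 0
  row 2 [0010]: ((0 IMPLIES 0) IMPLIES 1) -> 1
  row 3 [0011]: ((1 IMPLIES 1) IMPLIES 1) -> 1
  row 4 [0100]: ((0 IMPLIES 0) IMPLIES 0) -> 0
  row 5 [0101]: ((1 IMPLIES 1) IMPLIES 0) -> 0
  row 6 [0110]: ((0 IMPLIES 0) IMPLIES 1) -> 1
  row 7 [0111]: ((1 IMPLIES 1) IMPLIES 1) -> 1
  row 8 [1000]: ((0 IMPLIES 0) IMPLIES 0) -> 0
  row 9 [1001]: ((1 IMPLIES 1) IMPLIES 0) -> 0
  row 10 [1010]: ((0 IMPLIES 0) IMPLIES 1) -> 1
  row 11 [1011]: ((1 IMPLIES 1) IMPLIES 1) -> 1
  row 12 [1100]: ((0 IMPLIES 0) IMPLIES 0) -> 0
  row 13 [1101]: ((1 IMPLIES 1) IMPLIES 0) -> 0
  row 14 [1110]: ((0 IMPLIES 0) IMPLIES 1) -> 1
  row 15 [1111]: ((1 IMPLIES 1) IMPLIES 1) -> 1
Full result column, 4 rows per line (P1,P2 fixed per line; P3,P4 runs 00..11 left to right):
  rows 0-3 [P1,P2=00]: 0011  = hex 3
  rows 4-7 [P1,P2=01]: 0011  = hex 3
  rows 8-11 [P1,P2=10]: 0011  = hex 3
  rows 12-15 [P1,P2=11]: 0011  = hex 3
Output column (row 0 .. row 15) = 0011001100110011
Output column grouped in 4s = 0011 0011 0011 0011 = 0x3333
Convert to decimal digit by digit (value = value*16 + digit):
  3 -> 3
  3*16 + 3 = 51
  51*16 + 3 = 819
  819*16 + 3 = 13107
Decimal = 13107

13107


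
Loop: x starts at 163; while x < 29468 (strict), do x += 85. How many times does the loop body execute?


Step 1: x goes from 163 toward 29468 by 85; the body runs while x<29468, so iterations = ceil((bound-start)/step)
Step 2: Distance=29305
Step 3: ceil(29305/85)=345

345


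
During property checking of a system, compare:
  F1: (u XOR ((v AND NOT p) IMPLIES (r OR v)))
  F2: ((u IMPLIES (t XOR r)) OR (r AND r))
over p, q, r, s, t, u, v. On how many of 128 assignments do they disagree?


F1 = (u XOR ((v AND NOT p) IMPLIES (r OR v)))
F2 = ((u IMPLIES (t XOR r)) OR (r AND r))
Evaluate both on each of 128 rows (bits = p,q,r,s,t,u,v):
  row 0 [0000000]: F1=1 F2=1 -> 0
  row 1 [0000001]: F1=1 F2=1 -> 0
  row 2 [0000010]: F1=0 F2=0 -> 0
  row 3 [0000011]: F1=0 F2=0 -> 0
  row 4 [0000100]: F1=1 F2=1 -> 0
  (every remaining row is evaluated the same way; all 128 results are listed next)
Full result column, 8 rows per line (p,q,r,s fixed per line; t,u,v runs 000..111 left to right):
  rows 0-7 [p,q,r,s=0000]: 00000011  (ones: 2)
  rows 8-15 [p,q,r,s=0001]: 00000011  (ones: 2)
  rows 16-23 [p,q,r,s=0010]: 00110011  (ones: 4)
  rows 24-31 [p,q,r,s=0011]: 00110011  (ones: 4)
  rows 32-39 [p,q,r,s=0100]: 00000011  (ones: 2)
  rows 40-47 [p,q,r,s=0101]: 00000011  (ones: 2)
  rows 48-55 [p,q,r,s=0110]: 00110011  (ones: 4)
  rows 56-63 [p,q,r,s=0111]: 00110011  (ones: 4)
  rows 64-71 [p,q,r,s=1000]: 00000011  (ones: 2)
  rows 72-79 [p,q,r,s=1001]: 00000011  (ones: 2)
  rows 80-87 [p,q,r,s=1010]: 00110011  (ones: 4)
  rows 88-95 [p,q,r,s=1011]: 00110011  (ones: 4)
  rows 96-103 [p,q,r,s=1100]: 00000011  (ones: 2)
  rows 104-111 [p,q,r,s=1101]: 00000011  (ones: 2)
  rows 112-119 [p,q,r,s=1110]: 00110011  (ones: 4)
  rows 120-127 [p,q,r,s=1111]: 00110011  (ones: 4)
Disagreements = 2+2+4+4+2+2+4+4+2+2+4+4+2+2+4+4 = 48

48


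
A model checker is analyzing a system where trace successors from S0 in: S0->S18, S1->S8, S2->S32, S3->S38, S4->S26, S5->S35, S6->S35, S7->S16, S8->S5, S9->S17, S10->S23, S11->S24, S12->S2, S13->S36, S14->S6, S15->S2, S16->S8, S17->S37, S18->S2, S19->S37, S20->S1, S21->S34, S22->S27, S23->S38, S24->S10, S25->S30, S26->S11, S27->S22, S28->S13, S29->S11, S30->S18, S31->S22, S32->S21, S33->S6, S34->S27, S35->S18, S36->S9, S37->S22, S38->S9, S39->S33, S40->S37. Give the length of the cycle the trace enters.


Trace from S0 until a state repeats:
  S0 -> S18 -> S2 -> S32 -> S21 -> S34 -> S27 -> S22 -> S27
S27 first seen at step 6, revisited at step 8.
Cycle length = 8 - 6 = 2

2


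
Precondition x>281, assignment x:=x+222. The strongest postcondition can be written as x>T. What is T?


Formula: sp(P, x:=E) = exists old_x. (x = E[old_x/x]) AND P[old_x/x] (old_x is the value of x before the assignment; eliminate old_x by solving x = E[old_x/x] for old_x)
Step 1: Precondition P: x>281, i.e. old_x > 281
Step 2: Assignment gives x = old_x + 222, so old_x = x - 222
Step 3: Substitute into P: x - 222 > 281
Step 4: Simplify: x > 281+222 = 503

503


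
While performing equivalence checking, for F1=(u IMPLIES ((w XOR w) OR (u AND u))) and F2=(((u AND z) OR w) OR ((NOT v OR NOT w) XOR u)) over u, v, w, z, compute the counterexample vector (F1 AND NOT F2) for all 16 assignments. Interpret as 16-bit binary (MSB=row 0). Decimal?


F1 = (u IMPLIES ((w XOR w) OR (u AND u)))
F2 = (((u AND z) OR w) OR ((NOT v OR NOT w) XOR u))
Counterexample to F1=>F2 is where F1=1 and F2=0.
Evaluate each row (bits = u,v,w,z, MSB first):
  row 0 [0000]: F1=1 F2=1 -> F1&~F2 -> 0
  row 1 [0001]: F1=1 F2=1 -> F1&~F2 -> 0
  row 2 [0010]: F1=1 F2=1 -> F1&~F2 -> 0
  row 3 [0011]: F1=1 F2=1 -> F1&~F2 -> 0
  row 4 [0100]: F1=1 F2=1 -> F1&~F2 -> 0
  row 5 [0101]: F1=1 F2=1 -> F1&~F2 -> 0
  row 6 [0110]: F1=1 F2=1 -> F1&~F2 -> 0
  row 7 [0111]: F1=1 F2=1 -> F1&~F2 -> 0
  row 8 [1000]: F1=1 F2=0 -> F1&~F2 -> 1
  row 9 [1001]: F1=1 F2=1 -> F1&~F2 -> 0
  row 10 [1010]: F1=1 F2=1 -> F1&~F2 -> 0
  row 11 [1011]: F1=1 F2=1 -> F1&~F2 -> 0
  row 12 [1100]: F1=1 F2=0 -> F1&~F2 -> 1
  row 13 [1101]: F1=1 F2=1 -> F1&~F2 -> 0
  row 14 [1110]: F1=1 F2=1 -> F1&~F2 -> 0
  row 15 [1111]: F1=1 F2=1 -> F1&~F2 -> 0
Full result column, 4 rows per line (u,v fixed per line; w,z runs 00..11 left to right):
  rows 0-3 [u,v=00]: 0000  = hex 0
  rows 4-7 [u,v=01]: 0000  = hex 0
  rows 8-11 [u,v=10]: 1000  = hex 8
  rows 12-15 [u,v=11]: 1000  = hex 8
Counterexample vector (row 0 .. row 15) = 0000000010001000
Output column grouped in 4s = 0000 0000 1000 1000 = 0x0088
Convert to decimal digit by digit (value = value*16 + digit):
  0 -> 0
  0*16 + 0 = 0
  0*16 + 8 = 8
  8*16 + 8 = 136
Decimal = 136

136


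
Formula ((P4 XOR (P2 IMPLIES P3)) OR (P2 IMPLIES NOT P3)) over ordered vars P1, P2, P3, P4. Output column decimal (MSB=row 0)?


Formula: ((P4 XOR (P2 IMPLIES P3)) OR (P2 IMPLIES NOT P3)) over P1, P2, P3, P4 (16 rows)
Evaluate each row (bits = P1,P2,P3,P4, MSB first):
  row 0 [0000]: ((0 XOR (0 IMPLIES 0)) OR (0 IMPLIES NOT 0)) -> 1
  row 1 [0001]: ((1 XOR (0 IMPLIES 0)) OR (0 IMPLIES NOT 0)) -> 1
  row 2 [0010]: ((0 XOR (0 IMPLIES 1)) OR (0 IMPLIES NOT 1)) -> 1
  row 3 [0011]: ((1 XOR (0 IMPLIES 1)) OR (0 IMPLIES NOT 1)) -> 1
  row 4 [0100]: ((0 XOR (1 IMPLIES 0)) OR (1 IMPLIES NOT 0)) -> 1
  row 5 [0101]: ((1 XOR (1 IMPLIES 0)) OR (1 IMPLIES NOT 0)) -> 1
  row 6 [0110]: ((0 XOR (1 IMPLIES 1)) OR (1 IMPLIES NOT 1)) -> 1
  row 7 [0111]: ((1 XOR (1 IMPLIES 1)) OR (1 IMPLIES NOT 1)) -> 0
  row 8 [1000]: ((0 XOR (0 IMPLIES 0)) OR (0 IMPLIES NOT 0)) -> 1
  row 9 [1001]: ((1 XOR (0 IMPLIES 0)) OR (0 IMPLIES NOT 0)) -> 1
  row 10 [1010]: ((0 XOR (0 IMPLIES 1)) OR (0 IMPLIES NOT 1)) -> 1
  row 11 [1011]: ((1 XOR (0 IMPLIES 1)) OR (0 IMPLIES NOT 1)) -> 1
  row 12 [1100]: ((0 XOR (1 IMPLIES 0)) OR (1 IMPLIES NOT 0)) -> 1
  row 13 [1101]: ((1 XOR (1 IMPLIES 0)) OR (1 IMPLIES NOT 0)) -> 1
  row 14 [1110]: ((0 XOR (1 IMPLIES 1)) OR (1 IMPLIES NOT 1)) -> 1
  row 15 [1111]: ((1 XOR (1 IMPLIES 1)) OR (1 IMPLIES NOT 1)) -> 0
Full result column, 4 rows per line (P1,P2 fixed per line; P3,P4 runs 00..11 left to right):
  rows 0-3 [P1,P2=00]: 1111  = hex F
  rows 4-7 [P1,P2=01]: 1110  = hex E
  rows 8-11 [P1,P2=10]: 1111  = hex F
  rows 12-15 [P1,P2=11]: 1110  = hex E
Output column (row 0 .. row 15) = 1111111011111110
Output column grouped in 4s = 1111 1110 1111 1110 = 0xFEFE
Convert to decimal digit by digit (value = value*16 + digit):
  F -> 15
  15*16 + 14 (E) = 254
  254*16 + 15 (F) = 4079
  4079*16 + 14 (E) = 65278
Decimal = 65278

65278


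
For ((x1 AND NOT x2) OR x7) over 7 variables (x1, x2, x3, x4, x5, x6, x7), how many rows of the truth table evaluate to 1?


Formula: ((x1 AND NOT x2) OR x7) over 7 vars (128 rows)
Evaluate each row (x1, x2, x3, x4, x5, x6, x7 as bits, MSB first):
  row 0 [0000000]: ((0 AND NOT 0) OR 0) -> 0
  row 1 [0000001]: ((0 AND NOT 0) OR 1) -> 1
  row 2 [0000010]: ((0 AND NOT 0) OR 0) -> 0
  row 3 [0000011]: ((0 AND NOT 0) OR 1) -> 1
  row 4 [0000100]: ((0 AND NOT 0) OR 0) -> 0
  (every remaining row is evaluated the same way; all 128 results are listed next)
Full result column, 8 rows per line (x1,x2,x3,x4 fixed per line; x5,x6,x7 runs 000..111 left to right):
  rows 0-7 [x1,x2,x3,x4=0000]: 01010101  (ones: 4)
  rows 8-15 [x1,x2,x3,x4=0001]: 01010101  (ones: 4)
  rows 16-23 [x1,x2,x3,x4=0010]: 01010101  (ones: 4)
  rows 24-31 [x1,x2,x3,x4=0011]: 01010101  (ones: 4)
  rows 32-39 [x1,x2,x3,x4=0100]: 01010101  (ones: 4)
  rows 40-47 [x1,x2,x3,x4=0101]: 01010101  (ones: 4)
  rows 48-55 [x1,x2,x3,x4=0110]: 01010101  (ones: 4)
  rows 56-63 [x1,x2,x3,x4=0111]: 01010101  (ones: 4)
  rows 64-71 [x1,x2,x3,x4=1000]: 11111111  (ones: 8)
  rows 72-79 [x1,x2,x3,x4=1001]: 11111111  (ones: 8)
  rows 80-87 [x1,x2,x3,x4=1010]: 11111111  (ones: 8)
  rows 88-95 [x1,x2,x3,x4=1011]: 11111111  (ones: 8)
  rows 96-103 [x1,x2,x3,x4=1100]: 01010101  (ones: 4)
  rows 104-111 [x1,x2,x3,x4=1101]: 01010101  (ones: 4)
  rows 112-119 [x1,x2,x3,x4=1110]: 01010101  (ones: 4)
  rows 120-127 [x1,x2,x3,x4=1111]: 01010101  (ones: 4)
Count of 1-rows = 4+4+4+4+4+4+4+4+8+8+8+8+4+4+4+4 = 80

80
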